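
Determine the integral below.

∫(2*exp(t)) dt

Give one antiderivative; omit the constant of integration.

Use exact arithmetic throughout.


Answer: 2*exp(t).


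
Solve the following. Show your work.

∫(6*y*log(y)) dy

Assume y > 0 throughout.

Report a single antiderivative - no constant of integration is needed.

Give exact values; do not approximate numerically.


Step 1. Integrate ∫(6*y*log(y)) dy by parts with u = log(y), dv = (6*y) dy, so v = 3*y**2 [assuming y > 0]: now 3*y**2*log(y) + ∫(-3*y) dy.
Step 2. Evaluate the standard form: now 3*y**2*log(y) - 3*y**2/2.
Answer: 3*y**2*log(y) - 3*y**2/2.


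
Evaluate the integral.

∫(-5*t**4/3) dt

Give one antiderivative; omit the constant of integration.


Answer: -t**5/3.


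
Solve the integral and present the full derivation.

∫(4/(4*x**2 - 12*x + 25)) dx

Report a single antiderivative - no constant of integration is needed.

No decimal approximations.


Step 1. Substitute u = 2*x - 3, turning ∫(4/(4*x**2 - 12*x + 25)) dx into ∫(2/(u**2 + 16)) du: now ∫(2/(u**2 + 16)) du.
Step 2. Evaluate the standard form: now atan(u/4)/2.
Step 3. Substitute back u = 2*x - 3: now atan(x/2 - 3/4)/2.
Answer: atan(x/2 - 3/4)/2.


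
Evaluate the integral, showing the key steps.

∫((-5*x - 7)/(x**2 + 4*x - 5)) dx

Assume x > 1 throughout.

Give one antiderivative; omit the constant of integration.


Step 1. Decompose ∫((-5*x - 7)/(x**2 + 4*x - 5)) dx by partial fractions, (-5*x - 7)/(x**2 + 4*x - 5) = -3/(x + 5) - 2/(x - 1): now ∫(-2/(x - 1)) dx + ∫(-3/(x + 5)) dx.
Step 2. Evaluate the standard form [assuming x > -5]: now -3*log(x + 5) + ∫(-2/(x - 1)) dx.
Step 3. Evaluate the standard form [assuming x > 1]: now -2*log(x - 1) - 3*log(x + 5).
Answer: -2*log(x - 1) - 3*log(x + 5).


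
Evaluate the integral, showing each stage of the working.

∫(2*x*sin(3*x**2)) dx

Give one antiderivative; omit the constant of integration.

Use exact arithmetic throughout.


Step 1. Substitute u = x**2, turning ∫(2*x*sin(3*x**2)) dx into ∫(sin(3*u)) du: now ∫(sin(3*u)) du.
Step 2. Evaluate the standard form: now -cos(3*u)/3.
Step 3. Substitute back u = x**2: now -cos(3*x**2)/3.
Answer: -cos(3*x**2)/3.


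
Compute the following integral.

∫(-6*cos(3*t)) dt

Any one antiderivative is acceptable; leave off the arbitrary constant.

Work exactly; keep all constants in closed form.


Answer: -2*sin(3*t).


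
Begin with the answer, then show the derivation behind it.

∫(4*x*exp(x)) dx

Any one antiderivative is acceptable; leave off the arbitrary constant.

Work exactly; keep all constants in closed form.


The answer is 4*x*exp(x) - 4*exp(x).
Step 1. Integrate ∫(4*x*exp(x)) dx by parts with u = x, dv = (4*exp(x)) dx, so v = 4*exp(x): now 4*x*exp(x) + ∫(-4*exp(x)) dx.
Step 2. Evaluate the standard form: now 4*x*exp(x) - 4*exp(x).
Answer: 4*x*exp(x) - 4*exp(x).


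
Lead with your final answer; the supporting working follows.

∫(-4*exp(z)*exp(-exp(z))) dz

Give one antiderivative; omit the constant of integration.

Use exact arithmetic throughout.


The answer is 4*exp(-exp(z)).
Step 1. Substitute u = exp(z), turning ∫(-4*exp(z)*exp(-exp(z))) dz into ∫(-4*exp(-u)) du: now ∫(-4*exp(-u)) du.
Step 2. Evaluate the standard form: now 4*exp(-u).
Step 3. Substitute back u = exp(z): now 4*exp(-exp(z)).
Answer: 4*exp(-exp(z)).


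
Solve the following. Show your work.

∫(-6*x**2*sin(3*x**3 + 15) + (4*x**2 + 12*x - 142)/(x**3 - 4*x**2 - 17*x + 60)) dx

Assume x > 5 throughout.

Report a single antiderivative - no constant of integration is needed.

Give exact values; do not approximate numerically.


Step 1. Rewrite: now ∫(-6*x**2*sin(3*x**3 + 15)) dx + ∫((4*x**2 + 12*x - 142)/(x**3 - 4*x**2 - 17*x + 60)) dx.
Step 2. Decompose ∫((4*x**2 + 12*x - 142)/(x**3 - 4*x**2 - 17*x + 60)) dx by partial fractions, (4*x**2 + 12*x - 142)/(x**3 - 4*x**2 - 17*x + 60) = -2/(x + 4) + 5/(x - 3) + 1/(x - 5): now ∫(-6*x**2*sin(3*x**3 + 15)) dx + ∫(1/(x - 5)) dx + ∫(5/(x - 3)) dx + ∫(-2/(x + 4)) dx.
Step 3. Evaluate the standard form [assuming x > -4]: now -2*log(x + 4) + ∫(-6*x**2*sin(3*x**3 + 15)) dx + ∫(1/(x - 5)) dx + ∫(5/(x - 3)) dx.
Step 4. Evaluate the standard form [assuming x > 3]: now 5*log(x - 3) - 2*log(x + 4) + ∫(-6*x**2*sin(3*x**3 + 15)) dx + ∫(1/(x - 5)) dx.
Step 5. Evaluate the standard form [assuming x > 5]: now log(x - 5) + 5*log(x - 3) - 2*log(x + 4) + ∫(-6*x**2*sin(3*x**3 + 15)) dx.
Step 6. Substitute u = x**3 + 5, turning ∫(-6*x**2*sin(3*x**3 + 15)) dx into ∫(-2*sin(3*u)) du: now log(x - 5) + 5*log(x - 3) - 2*log(x + 4) + ∫(-2*sin(3*u)) du.
Step 7. Evaluate the standard form: now log(x - 5) + 5*log(x - 3) - 2*log(x + 4) + 2*cos(3*u)/3.
Step 8. Substitute back u = x**3 + 5: now log(x - 5) + 5*log(x - 3) - 2*log(x + 4) + 2*cos(3*x**3 + 15)/3.
Answer: log(x - 5) + 5*log(x - 3) - 2*log(x + 4) + 2*cos(3*x**3 + 15)/3.


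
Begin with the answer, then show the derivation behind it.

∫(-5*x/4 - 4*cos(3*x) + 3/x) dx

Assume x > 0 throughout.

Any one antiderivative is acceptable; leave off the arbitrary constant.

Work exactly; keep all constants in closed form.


The answer is -5*x**2/8 + 3*log(x) - 4*sin(3*x)/3.
Step 1. Rewrite: now ∫(3/x) dx + ∫(-5*x/4) dx + ∫(-4*cos(3*x)) dx.
Step 2. Evaluate the standard form [assuming x > 0]: now 3*log(x) + ∫(-5*x/4) dx + ∫(-4*cos(3*x)) dx.
Step 3. Evaluate the standard form: now 3*log(x) - 4*sin(3*x)/3 + ∫(-5*x/4) dx.
Step 4. Evaluate the standard form: now -5*x**2/8 + 3*log(x) - 4*sin(3*x)/3.
Answer: -5*x**2/8 + 3*log(x) - 4*sin(3*x)/3.


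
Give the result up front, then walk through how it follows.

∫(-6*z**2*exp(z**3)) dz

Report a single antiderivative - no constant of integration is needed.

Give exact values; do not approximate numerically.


The answer is -2*exp(z**3).
Step 1. Substitute u = z**3, turning ∫(-6*z**2*exp(z**3)) dz into ∫(-2*exp(u)) du: now ∫(-2*exp(u)) du.
Step 2. Evaluate the standard form: now -2*exp(u).
Step 3. Substitute back u = z**3: now -2*exp(z**3).
Answer: -2*exp(z**3).


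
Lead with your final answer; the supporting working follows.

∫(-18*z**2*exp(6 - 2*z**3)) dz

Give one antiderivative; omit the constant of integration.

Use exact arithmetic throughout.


The answer is 3*exp(6 - 2*z**3).
Step 1. Substitute u = z**3 - 3, turning ∫(-18*z**2*exp(6 - 2*z**3)) dz into ∫(-6*exp(-2*u)) du: now ∫(-6*exp(-2*u)) du.
Step 2. Evaluate the standard form: now 3*exp(-2*u).
Step 3. Substitute back u = z**3 - 3: now 3*exp(6 - 2*z**3).
Answer: 3*exp(6 - 2*z**3).


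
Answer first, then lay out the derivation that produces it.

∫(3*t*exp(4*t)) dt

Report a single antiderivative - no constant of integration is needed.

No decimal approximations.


The answer is 3*t*exp(4*t)/4 - 3*exp(4*t)/16.
Step 1. Integrate ∫(3*t*exp(4*t)) dt by parts with u = t, dv = (3*exp(4*t)) dt, so v = 3*exp(4*t)/4: now 3*t*exp(4*t)/4 + ∫(-3*exp(4*t)/4) dt.
Step 2. Evaluate the standard form: now 3*t*exp(4*t)/4 - 3*exp(4*t)/16.
Answer: 3*t*exp(4*t)/4 - 3*exp(4*t)/16.


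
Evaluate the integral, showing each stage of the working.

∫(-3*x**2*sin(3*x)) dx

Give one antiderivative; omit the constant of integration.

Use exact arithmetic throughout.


Step 1. Integrate ∫(-3*x**2*sin(3*x)) dx by parts with u = x**2, dv = (-3*sin(3*x)) dx, so v = cos(3*x): now x**2*cos(3*x) + ∫(-2*x*cos(3*x)) dx.
Step 2. Integrate ∫(-2*x*cos(3*x)) dx by parts with u = x, dv = (-2*cos(3*x)) dx, so v = -2*sin(3*x)/3: now x**2*cos(3*x) - 2*x*sin(3*x)/3 + ∫(2*sin(3*x)/3) dx.
Step 3. Evaluate the standard form: now x**2*cos(3*x) - 2*x*sin(3*x)/3 - 2*cos(3*x)/9.
Answer: x**2*cos(3*x) - 2*x*sin(3*x)/3 - 2*cos(3*x)/9.


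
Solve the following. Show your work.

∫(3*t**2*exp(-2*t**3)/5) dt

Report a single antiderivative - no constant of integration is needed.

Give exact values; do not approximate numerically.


Step 1. Substitute u = t**3, turning ∫(3*t**2*exp(-2*t**3)/5) dt into ∫(exp(-2*u)/5) du: now ∫(exp(-2*u)/5) du.
Step 2. Evaluate the standard form: now -exp(-2*u)/10.
Step 3. Substitute back u = t**3: now -exp(-2*t**3)/10.
Answer: -exp(-2*t**3)/10.


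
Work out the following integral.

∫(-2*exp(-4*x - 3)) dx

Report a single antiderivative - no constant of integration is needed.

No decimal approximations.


Answer: exp(-4*x - 3)/2.


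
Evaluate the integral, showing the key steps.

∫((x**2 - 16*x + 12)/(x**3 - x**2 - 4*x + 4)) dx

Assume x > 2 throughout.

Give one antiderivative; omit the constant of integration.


Step 1. Decompose ∫((x**2 - 16*x + 12)/(x**3 - x**2 - 4*x + 4)) dx by partial fractions, (x**2 - 16*x + 12)/(x**3 - x**2 - 4*x + 4) = 4/(x + 2) + 1/(x - 1) - 4/(x - 2): now ∫(-4/(x - 2)) dx + ∫(1/(x - 1)) dx + ∫(4/(x + 2)) dx.
Step 2. Evaluate the standard form [assuming x > 1]: now log(x - 1) + ∫(-4/(x - 2)) dx + ∫(4/(x + 2)) dx.
Step 3. Evaluate the standard form [assuming x > 2]: now -4*log(x - 2) + log(x - 1) + ∫(4/(x + 2)) dx.
Step 4. Evaluate the standard form [assuming x > -2]: now -4*log(x - 2) + log(x - 1) + 4*log(x + 2).
Answer: -4*log(x - 2) + log(x - 1) + 4*log(x + 2).


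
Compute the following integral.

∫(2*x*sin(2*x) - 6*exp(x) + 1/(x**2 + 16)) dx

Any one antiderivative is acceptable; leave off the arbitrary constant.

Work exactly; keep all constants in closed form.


Answer: -x*cos(2*x) - 6*exp(x) + sin(2*x)/2 + atan(x/4)/4.


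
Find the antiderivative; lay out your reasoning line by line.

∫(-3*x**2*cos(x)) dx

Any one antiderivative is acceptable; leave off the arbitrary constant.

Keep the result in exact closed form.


Step 1. Integrate ∫(-3*x**2*cos(x)) dx by parts with u = x**2, dv = (-3*cos(x)) dx, so v = -3*sin(x): now -3*x**2*sin(x) + ∫(6*x*sin(x)) dx.
Step 2. Integrate ∫(6*x*sin(x)) dx by parts with u = x, dv = (6*sin(x)) dx, so v = -6*cos(x): now -3*x**2*sin(x) - 6*x*cos(x) + ∫(6*cos(x)) dx.
Step 3. Evaluate the standard form: now -3*x**2*sin(x) - 6*x*cos(x) + 6*sin(x).
Answer: -3*x**2*sin(x) - 6*x*cos(x) + 6*sin(x).


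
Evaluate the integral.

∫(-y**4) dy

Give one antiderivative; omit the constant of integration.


Answer: -y**5/5.


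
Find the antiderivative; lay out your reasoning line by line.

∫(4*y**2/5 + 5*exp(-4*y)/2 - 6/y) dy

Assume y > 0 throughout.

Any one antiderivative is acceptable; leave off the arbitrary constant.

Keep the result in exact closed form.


Step 1. Rewrite: now ∫(-6/y) dy + ∫(4*y**2/5) dy + ∫(5*exp(-4*y)/2) dy.
Step 2. Evaluate the standard form [assuming y > 0]: now -6*log(y) + ∫(4*y**2/5) dy + ∫(5*exp(-4*y)/2) dy.
Step 3. Evaluate the standard form: now 4*y**3/15 - 6*log(y) + ∫(5*exp(-4*y)/2) dy.
Step 4. Evaluate the standard form: now 4*y**3/15 - 6*log(y) - 5*exp(-4*y)/8.
Answer: 4*y**3/15 - 6*log(y) - 5*exp(-4*y)/8.


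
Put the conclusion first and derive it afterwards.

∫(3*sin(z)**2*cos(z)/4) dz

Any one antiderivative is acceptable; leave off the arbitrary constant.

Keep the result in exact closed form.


The answer is sin(z)**3/4.
Step 1. Substitute u = sin(z), turning ∫(3*sin(z)**2*cos(z)/4) dz into ∫(3*u**2/4) du: now ∫(3*u**2/4) du.
Step 2. Evaluate the standard form: now u**3/4.
Step 3. Substitute back u = sin(z): now sin(z)**3/4.
Answer: sin(z)**3/4.


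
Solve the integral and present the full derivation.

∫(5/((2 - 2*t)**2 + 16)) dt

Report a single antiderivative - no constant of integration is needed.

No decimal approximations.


Step 1. Substitute u = 2 - 2*t, turning ∫(5/((2 - 2*t)**2 + 16)) dt into ∫(-5/(2*(u**2 + 16))) du: now ∫(-5/(2*(u**2 + 16))) du.
Step 2. Evaluate the standard form: now -5*atan(u/4)/8.
Step 3. Substitute back u = 2 - 2*t: now 5*atan(t/2 - 1/2)/8.
Answer: 5*atan(t/2 - 1/2)/8.


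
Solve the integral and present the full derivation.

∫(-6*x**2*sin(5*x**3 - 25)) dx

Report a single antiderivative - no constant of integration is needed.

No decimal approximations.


Step 1. Substitute u = x**3 - 5, turning ∫(-6*x**2*sin(5*x**3 - 25)) dx into ∫(-2*sin(5*u)) du: now ∫(-2*sin(5*u)) du.
Step 2. Evaluate the standard form: now 2*cos(5*u)/5.
Step 3. Substitute back u = x**3 - 5: now 2*cos(5*x**3 - 25)/5.
Answer: 2*cos(5*x**3 - 25)/5.


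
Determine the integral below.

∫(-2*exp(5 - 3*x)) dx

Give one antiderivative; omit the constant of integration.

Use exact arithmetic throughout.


Answer: 2*exp(5 - 3*x)/3.


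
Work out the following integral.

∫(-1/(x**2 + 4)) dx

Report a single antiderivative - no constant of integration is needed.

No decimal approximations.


Answer: -atan(x/2)/2.


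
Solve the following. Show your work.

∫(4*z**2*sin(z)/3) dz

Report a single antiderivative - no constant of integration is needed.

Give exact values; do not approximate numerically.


Step 1. Integrate ∫(4*z**2*sin(z)/3) dz by parts with u = z**2, dv = (4*sin(z)/3) dz, so v = -4*cos(z)/3: now -4*z**2*cos(z)/3 + ∫(8*z*cos(z)/3) dz.
Step 2. Integrate ∫(8*z*cos(z)/3) dz by parts with u = z, dv = (8*cos(z)/3) dz, so v = 8*sin(z)/3: now -4*z**2*cos(z)/3 + 8*z*sin(z)/3 + ∫(-8*sin(z)/3) dz.
Step 3. Evaluate the standard form: now -4*z**2*cos(z)/3 + 8*z*sin(z)/3 + 8*cos(z)/3.
Answer: -4*z**2*cos(z)/3 + 8*z*sin(z)/3 + 8*cos(z)/3.


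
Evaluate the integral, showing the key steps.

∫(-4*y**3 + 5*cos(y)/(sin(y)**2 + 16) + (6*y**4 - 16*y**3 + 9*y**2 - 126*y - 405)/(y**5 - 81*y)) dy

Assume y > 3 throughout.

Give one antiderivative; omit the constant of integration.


Step 1. Rewrite: now ∫(-4*y**3) dy + ∫((6*y**4 - 16*y**3 + 9*y**2 - 126*y - 405)/(y**5 - 81*y)) dy + ∫(5*cos(y)/(sin(y)**2 + 16)) dy.
Step 2. Substitute u = sin(y), turning ∫(5*cos(y)/(sin(y)**2 + 16)) dy into ∫(5/(u**2 + 16)) du: now ∫(-4*y**3) dy + ∫((6*y**4 - 16*y**3 + 9*y**2 - 126*y - 405)/(y**5 - 81*y)) dy + ∫(5/(u**2 + 16)) du.
Step 3. Evaluate the standard form: now 5*atan(u/4)/4 + ∫(-4*y**3) dy + ∫((6*y**4 - 16*y**3 + 9*y**2 - 126*y - 405)/(y**5 - 81*y)) dy.
Step 4. Substitute back u = sin(y): now 5*atan(sin(y)/4)/4 + ∫(-4*y**3) dy + ∫((6*y**4 - 16*y**3 + 9*y**2 - 126*y - 405)/(y**5 - 81*y)) dy.
Step 5. Decompose ∫((6*y**4 - 16*y**3 + 9*y**2 - 126*y - 405)/(y**5 - 81*y)) dy by partial fractions, (6*y**4 - 16*y**3 + 9*y**2 - 126*y - 405)/(y**5 - 81*y) = -1/(y**2 + 9) + 3/(y + 3) - 2/(y - 3) + 5/y: now 5*atan(sin(y)/4)/4 + ∫(5/y) dy + ∫(-4*y**3) dy + ∫(-2/(y - 3)) dy + ∫(3/(y + 3)) dy + ∫(-1/(y**2 + 9)) dy.
Step 6. Evaluate the standard form [assuming y > 3]: now -2*log(y - 3) + 5*atan(sin(y)/4)/4 + ∫(5/y) dy + ∫(-4*y**3) dy + ∫(3/(y + 3)) dy + ∫(-1/(y**2 + 9)) dy.
Step 7. Evaluate the standard form [assuming y > -3]: now -2*log(y - 3) + 3*log(y + 3) + 5*atan(sin(y)/4)/4 + ∫(5/y) dy + ∫(-4*y**3) dy + ∫(-1/(y**2 + 9)) dy.
Step 8. Evaluate the standard form [assuming y > 0]: now 5*log(y) - 2*log(y - 3) + 3*log(y + 3) + 5*atan(sin(y)/4)/4 + ∫(-4*y**3) dy + ∫(-1/(y**2 + 9)) dy.
Step 9. Evaluate the standard form: now 5*log(y) - 2*log(y - 3) + 3*log(y + 3) - atan(y/3)/3 + 5*atan(sin(y)/4)/4 + ∫(-4*y**3) dy.
Step 10. Evaluate the standard form: now -y**4 + 5*log(y) - 2*log(y - 3) + 3*log(y + 3) - atan(y/3)/3 + 5*atan(sin(y)/4)/4.
Answer: -y**4 + 5*log(y) - 2*log(y - 3) + 3*log(y + 3) - atan(y/3)/3 + 5*atan(sin(y)/4)/4.


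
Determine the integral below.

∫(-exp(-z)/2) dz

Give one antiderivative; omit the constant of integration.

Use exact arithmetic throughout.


Answer: exp(-z)/2.


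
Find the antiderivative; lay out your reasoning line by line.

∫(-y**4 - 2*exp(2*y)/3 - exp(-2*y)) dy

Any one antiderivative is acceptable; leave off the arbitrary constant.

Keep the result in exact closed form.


Step 1. Rewrite: now ∫(-y**4) dy + ∫(-exp(-2*y)) dy + ∫(-2*exp(2*y)/3) dy.
Step 2. Evaluate the standard form: now -y**5/5 + ∫(-exp(-2*y)) dy + ∫(-2*exp(2*y)/3) dy.
Step 3. Evaluate the standard form: now -y**5/5 + ∫(-2*exp(2*y)/3) dy + exp(-2*y)/2.
Step 4. Evaluate the standard form: now -y**5/5 - exp(2*y)/3 + exp(-2*y)/2.
Answer: -y**5/5 - exp(2*y)/3 + exp(-2*y)/2.


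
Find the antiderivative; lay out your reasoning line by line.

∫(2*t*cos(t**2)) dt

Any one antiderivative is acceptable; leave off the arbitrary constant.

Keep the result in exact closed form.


Step 1. Substitute u = t**2, turning ∫(2*t*cos(t**2)) dt into ∫(cos(u)) du: now ∫(cos(u)) du.
Step 2. Evaluate the standard form: now sin(u).
Step 3. Substitute back u = t**2: now sin(t**2).
Answer: sin(t**2).


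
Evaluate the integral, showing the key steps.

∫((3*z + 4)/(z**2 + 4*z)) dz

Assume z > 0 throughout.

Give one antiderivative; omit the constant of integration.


Step 1. Decompose ∫((3*z + 4)/(z**2 + 4*z)) dz by partial fractions, (3*z + 4)/(z**2 + 4*z) = 2/(z + 4) + 1/z: now ∫(1/z) dz + ∫(2/(z + 4)) dz.
Step 2. Evaluate the standard form [assuming z > -4]: now 2*log(z + 4) + ∫(1/z) dz.
Step 3. Evaluate the standard form [assuming z > 0]: now log(z) + 2*log(z + 4).
Answer: log(z) + 2*log(z + 4).


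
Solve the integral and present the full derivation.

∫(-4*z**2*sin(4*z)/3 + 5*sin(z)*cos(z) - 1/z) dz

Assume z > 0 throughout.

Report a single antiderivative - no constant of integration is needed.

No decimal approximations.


Step 1. Rewrite: now ∫(-1/z) dz + ∫(-4*z**2*sin(4*z)/3) dz + ∫(5*sin(z)*cos(z)) dz.
Step 2. Substitute u = sin(z), turning ∫(5*sin(z)*cos(z)) dz into ∫(5*u) du: now ∫(5*u) du + ∫(-1/z) dz + ∫(-4*z**2*sin(4*z)/3) dz.
Step 3. Evaluate the standard form: now 5*u**2/2 + ∫(-1/z) dz + ∫(-4*z**2*sin(4*z)/3) dz.
Step 4. Substitute back u = sin(z): now 5*sin(z)**2/2 + ∫(-1/z) dz + ∫(-4*z**2*sin(4*z)/3) dz.
Step 5. Integrate ∫(-4*z**2*sin(4*z)/3) dz by parts with u = z**2, dv = (-4*sin(4*z)/3) dz, so v = cos(4*z)/3: now z**2*cos(4*z)/3 + 5*sin(z)**2/2 + ∫(-1/z) dz + ∫(-2*z*cos(4*z)/3) dz.
Step 6. Integrate ∫(-2*z*cos(4*z)/3) dz by parts with u = z, dv = (-2*cos(4*z)/3) dz, so v = -sin(4*z)/6: now z**2*cos(4*z)/3 - z*sin(4*z)/6 + 5*sin(z)**2/2 + ∫(-1/z) dz + ∫(sin(4*z)/6) dz.
Step 7. Evaluate the standard form: now z**2*cos(4*z)/3 - z*sin(4*z)/6 + 5*sin(z)**2/2 - cos(4*z)/24 + ∫(-1/z) dz.
Step 8. Evaluate the standard form [assuming z > 0]: now z**2*cos(4*z)/3 - z*sin(4*z)/6 - log(z) + 5*sin(z)**2/2 - cos(4*z)/24.
Answer: z**2*cos(4*z)/3 - z*sin(4*z)/6 - log(z) + 5*sin(z)**2/2 - cos(4*z)/24.


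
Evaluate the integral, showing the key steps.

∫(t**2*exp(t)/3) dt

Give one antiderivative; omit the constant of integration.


Step 1. Integrate ∫(t**2*exp(t)/3) dt by parts with u = t**2, dv = (exp(t)/3) dt, so v = exp(t)/3: now t**2*exp(t)/3 + ∫(-2*t*exp(t)/3) dt.
Step 2. Integrate ∫(-2*t*exp(t)/3) dt by parts with u = t, dv = (-2*exp(t)/3) dt, so v = -2*exp(t)/3: now t**2*exp(t)/3 - 2*t*exp(t)/3 + ∫(2*exp(t)/3) dt.
Step 3. Evaluate the standard form: now t**2*exp(t)/3 - 2*t*exp(t)/3 + 2*exp(t)/3.
Answer: t**2*exp(t)/3 - 2*t*exp(t)/3 + 2*exp(t)/3.


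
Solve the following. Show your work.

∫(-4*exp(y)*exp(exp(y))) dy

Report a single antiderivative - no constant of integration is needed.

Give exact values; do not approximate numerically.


Step 1. Substitute u = exp(y), turning ∫(-4*exp(y)*exp(exp(y))) dy into ∫(-4*exp(u)) du: now ∫(-4*exp(u)) du.
Step 2. Evaluate the standard form: now -4*exp(u).
Step 3. Substitute back u = exp(y): now -4*exp(exp(y)).
Answer: -4*exp(exp(y)).


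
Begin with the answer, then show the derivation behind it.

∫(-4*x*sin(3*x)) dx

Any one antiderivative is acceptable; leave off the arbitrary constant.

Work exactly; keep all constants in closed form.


The answer is 4*x*cos(3*x)/3 - 4*sin(3*x)/9.
Step 1. Integrate ∫(-4*x*sin(3*x)) dx by parts with u = x, dv = (-4*sin(3*x)) dx, so v = 4*cos(3*x)/3: now 4*x*cos(3*x)/3 + ∫(-4*cos(3*x)/3) dx.
Step 2. Evaluate the standard form: now 4*x*cos(3*x)/3 - 4*sin(3*x)/9.
Answer: 4*x*cos(3*x)/3 - 4*sin(3*x)/9.


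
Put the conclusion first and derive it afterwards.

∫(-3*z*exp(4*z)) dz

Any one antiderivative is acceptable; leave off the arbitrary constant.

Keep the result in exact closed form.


The answer is -3*z*exp(4*z)/4 + 3*exp(4*z)/16.
Step 1. Integrate ∫(-3*z*exp(4*z)) dz by parts with u = z, dv = (-3*exp(4*z)) dz, so v = -3*exp(4*z)/4: now -3*z*exp(4*z)/4 + ∫(3*exp(4*z)/4) dz.
Step 2. Evaluate the standard form: now -3*z*exp(4*z)/4 + 3*exp(4*z)/16.
Answer: -3*z*exp(4*z)/4 + 3*exp(4*z)/16.


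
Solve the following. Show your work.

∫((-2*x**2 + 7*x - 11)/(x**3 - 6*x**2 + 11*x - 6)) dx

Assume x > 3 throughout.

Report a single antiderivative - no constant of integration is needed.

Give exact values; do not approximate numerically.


Step 1. Decompose ∫((-2*x**2 + 7*x - 11)/(x**3 - 6*x**2 + 11*x - 6)) dx by partial fractions, (-2*x**2 + 7*x - 11)/(x**3 - 6*x**2 + 11*x - 6) = -3/(x - 1) + 5/(x - 2) - 4/(x - 3): now ∫(-4/(x - 3)) dx + ∫(5/(x - 2)) dx + ∫(-3/(x - 1)) dx.
Step 2. Evaluate the standard form [assuming x > 3]: now -4*log(x - 3) + ∫(5/(x - 2)) dx + ∫(-3/(x - 1)) dx.
Step 3. Evaluate the standard form [assuming x > 2]: now -4*log(x - 3) + 5*log(x - 2) + ∫(-3/(x - 1)) dx.
Step 4. Evaluate the standard form [assuming x > 1]: now -4*log(x - 3) + 5*log(x - 2) - 3*log(x - 1).
Answer: -4*log(x - 3) + 5*log(x - 2) - 3*log(x - 1).


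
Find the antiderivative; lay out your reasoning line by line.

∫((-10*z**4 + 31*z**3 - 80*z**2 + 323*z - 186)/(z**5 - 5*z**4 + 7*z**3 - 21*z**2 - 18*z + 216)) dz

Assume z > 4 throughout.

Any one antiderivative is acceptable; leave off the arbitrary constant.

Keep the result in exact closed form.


Step 1. Decompose ∫((-10*z**4 + 31*z**3 - 80*z**2 + 323*z - 186)/(z**5 - 5*z**4 + 7*z**3 - 21*z**2 - 18*z + 216)) dz by partial fractions, (-10*z**4 + 31*z**3 - 80*z**2 + 323*z - 186)/(z**5 - 5*z**4 + 7*z**3 - 21*z**2 - 18*z + 216) = -4/(z**2 + 9) - 4/(z + 2) - 1/(z - 3) - 5/(z - 4): now ∫(-5/(z - 4)) dz + ∫(-1/(z - 3)) dz + ∫(-4/(z + 2)) dz + ∫(-4/(z**2 + 9)) dz.
Step 2. Evaluate the standard form [assuming z > 4]: now -5*log(z - 4) + ∫(-1/(z - 3)) dz + ∫(-4/(z + 2)) dz + ∫(-4/(z**2 + 9)) dz.
Step 3. Evaluate the standard form [assuming z > 3]: now -5*log(z - 4) - log(z - 3) + ∫(-4/(z + 2)) dz + ∫(-4/(z**2 + 9)) dz.
Step 4. Evaluate the standard form [assuming z > -2]: now -5*log(z - 4) - log(z - 3) - 4*log(z + 2) + ∫(-4/(z**2 + 9)) dz.
Step 5. Evaluate the standard form: now -5*log(z - 4) - log(z - 3) - 4*log(z + 2) - 4*atan(z/3)/3.
Answer: -5*log(z - 4) - log(z - 3) - 4*log(z + 2) - 4*atan(z/3)/3.


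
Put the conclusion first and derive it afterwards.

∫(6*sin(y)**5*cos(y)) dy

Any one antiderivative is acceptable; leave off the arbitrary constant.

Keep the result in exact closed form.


The answer is sin(y)**6.
Step 1. Substitute u = sin(y), turning ∫(6*sin(y)**5*cos(y)) dy into ∫(6*u**5) du: now ∫(6*u**5) du.
Step 2. Evaluate the standard form: now u**6.
Step 3. Substitute back u = sin(y): now sin(y)**6.
Answer: sin(y)**6.


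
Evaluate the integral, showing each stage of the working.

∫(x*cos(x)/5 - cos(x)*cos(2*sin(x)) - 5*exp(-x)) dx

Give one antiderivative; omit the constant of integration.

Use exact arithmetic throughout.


Step 1. Rewrite: now ∫(x*cos(x)/5) dx + ∫(-cos(x)*cos(2*sin(x))) dx + ∫(-5*exp(-x)) dx.
Step 2. Evaluate the standard form: now ∫(x*cos(x)/5) dx + ∫(-cos(x)*cos(2*sin(x))) dx + 5*exp(-x).
Step 3. Substitute u = sin(x), turning ∫(-cos(x)*cos(2*sin(x))) dx into ∫(-cos(2*u)) du: now ∫(x*cos(x)/5) dx + ∫(-cos(2*u)) du + 5*exp(-x).
Step 4. Evaluate the standard form: now -sin(2*u)/2 + ∫(x*cos(x)/5) dx + 5*exp(-x).
Step 5. Substitute back u = sin(x): now -sin(2*sin(x))/2 + ∫(x*cos(x)/5) dx + 5*exp(-x).
Step 6. Integrate ∫(x*cos(x)/5) dx by parts with u = x, dv = (cos(x)/5) dx, so v = sin(x)/5: now x*sin(x)/5 - sin(2*sin(x))/2 + ∫(-sin(x)/5) dx + 5*exp(-x).
Step 7. Evaluate the standard form: now x*sin(x)/5 - sin(2*sin(x))/2 + cos(x)/5 + 5*exp(-x).
Answer: x*sin(x)/5 - sin(2*sin(x))/2 + cos(x)/5 + 5*exp(-x).


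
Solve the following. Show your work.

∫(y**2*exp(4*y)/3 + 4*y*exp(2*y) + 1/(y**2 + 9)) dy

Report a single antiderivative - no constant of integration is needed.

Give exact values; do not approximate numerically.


Step 1. Rewrite: now ∫(4*y*exp(2*y)) dy + ∫(y**2*exp(4*y)/3) dy + ∫(1/(y**2 + 9)) dy.
Step 2. Integrate ∫(y**2*exp(4*y)/3) dy by parts with u = y**2, dv = (exp(4*y)/3) dy, so v = exp(4*y)/12: now y**2*exp(4*y)/12 + ∫(4*y*exp(2*y)) dy + ∫(-y*exp(4*y)/6) dy + ∫(1/(y**2 + 9)) dy.
Step 3. Integrate ∫(-y*exp(4*y)/6) dy by parts with u = y, dv = (-exp(4*y)/6) dy, so v = -exp(4*y)/24: now y**2*exp(4*y)/12 - y*exp(4*y)/24 + ∫(4*y*exp(2*y)) dy + ∫(1/(y**2 + 9)) dy + ∫(exp(4*y)/24) dy.
Step 4. Evaluate the standard form: now y**2*exp(4*y)/12 - y*exp(4*y)/24 + exp(4*y)/96 + ∫(4*y*exp(2*y)) dy + ∫(1/(y**2 + 9)) dy.
Step 5. Evaluate the standard form: now y**2*exp(4*y)/12 - y*exp(4*y)/24 + exp(4*y)/96 + atan(y/3)/3 + ∫(4*y*exp(2*y)) dy.
Step 6. Integrate ∫(4*y*exp(2*y)) dy by parts with u = y, dv = (4*exp(2*y)) dy, so v = 2*exp(2*y): now y**2*exp(4*y)/12 - y*exp(4*y)/24 + 2*y*exp(2*y) + exp(4*y)/96 + atan(y/3)/3 + ∫(-2*exp(2*y)) dy.
Step 7. Evaluate the standard form: now y**2*exp(4*y)/12 - y*exp(4*y)/24 + 2*y*exp(2*y) + exp(4*y)/96 - exp(2*y) + atan(y/3)/3.
Answer: y**2*exp(4*y)/12 - y*exp(4*y)/24 + 2*y*exp(2*y) + exp(4*y)/96 - exp(2*y) + atan(y/3)/3.


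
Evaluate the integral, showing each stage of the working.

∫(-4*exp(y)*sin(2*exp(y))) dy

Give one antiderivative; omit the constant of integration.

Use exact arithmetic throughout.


Step 1. Substitute u = exp(y), turning ∫(-4*exp(y)*sin(2*exp(y))) dy into ∫(-4*sin(2*u)) du: now ∫(-4*sin(2*u)) du.
Step 2. Evaluate the standard form: now 2*cos(2*u).
Step 3. Substitute back u = exp(y): now 2*cos(2*exp(y)).
Answer: 2*cos(2*exp(y)).


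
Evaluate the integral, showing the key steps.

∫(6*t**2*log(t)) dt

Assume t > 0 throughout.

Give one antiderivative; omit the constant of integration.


Step 1. Integrate ∫(6*t**2*log(t)) dt by parts with u = log(t), dv = (6*t**2) dt, so v = 2*t**3 [assuming t > 0]: now 2*t**3*log(t) + ∫(-2*t**2) dt.
Step 2. Evaluate the standard form: now 2*t**3*log(t) - 2*t**3/3.
Answer: 2*t**3*log(t) - 2*t**3/3.


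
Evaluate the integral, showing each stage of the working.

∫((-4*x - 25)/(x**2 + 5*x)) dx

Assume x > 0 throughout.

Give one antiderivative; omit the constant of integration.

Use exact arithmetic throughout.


Step 1. Decompose ∫((-4*x - 25)/(x**2 + 5*x)) dx by partial fractions, (-4*x - 25)/(x**2 + 5*x) = 1/(x + 5) - 5/x: now ∫(-5/x) dx + ∫(1/(x + 5)) dx.
Step 2. Evaluate the standard form [assuming x > 0]: now -5*log(x) + ∫(1/(x + 5)) dx.
Step 3. Evaluate the standard form [assuming x > -5]: now -5*log(x) + log(x + 5).
Answer: -5*log(x) + log(x + 5).


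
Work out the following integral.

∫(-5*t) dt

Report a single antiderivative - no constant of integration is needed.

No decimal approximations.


Answer: -5*t**2/2.


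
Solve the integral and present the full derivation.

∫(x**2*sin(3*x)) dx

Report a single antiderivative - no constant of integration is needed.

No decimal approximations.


Step 1. Integrate ∫(x**2*sin(3*x)) dx by parts with u = x**2, dv = (sin(3*x)) dx, so v = -cos(3*x)/3: now -x**2*cos(3*x)/3 + ∫(2*x*cos(3*x)/3) dx.
Step 2. Integrate ∫(2*x*cos(3*x)/3) dx by parts with u = x, dv = (2*cos(3*x)/3) dx, so v = 2*sin(3*x)/9: now -x**2*cos(3*x)/3 + 2*x*sin(3*x)/9 + ∫(-2*sin(3*x)/9) dx.
Step 3. Evaluate the standard form: now -x**2*cos(3*x)/3 + 2*x*sin(3*x)/9 + 2*cos(3*x)/27.
Answer: -x**2*cos(3*x)/3 + 2*x*sin(3*x)/9 + 2*cos(3*x)/27.


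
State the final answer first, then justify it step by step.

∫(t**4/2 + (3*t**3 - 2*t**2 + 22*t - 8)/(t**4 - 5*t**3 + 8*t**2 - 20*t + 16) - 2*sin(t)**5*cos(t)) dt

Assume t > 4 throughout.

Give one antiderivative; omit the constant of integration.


The answer is t**5/10 + 4*log(t - 4) - log(t - 1) - sin(t)**6/3 - atan(t/2).
Step 1. Rewrite: now ∫(t**4/2) dt + ∫((3*t**3 - 2*t**2 + 22*t - 8)/(t**4 - 5*t**3 + 8*t**2 - 20*t + 16)) dt + ∫(-2*sin(t)**5*cos(t)) dt.
Step 2. Substitute u = sin(t), turning ∫(-2*sin(t)**5*cos(t)) dt into ∫(-2*u**5) du: now ∫(t**4/2) dt + ∫(-2*u**5) du + ∫((3*t**3 - 2*t**2 + 22*t - 8)/(t**4 - 5*t**3 + 8*t**2 - 20*t + 16)) dt.
Step 3. Evaluate the standard form: now -u**6/3 + ∫(t**4/2) dt + ∫((3*t**3 - 2*t**2 + 22*t - 8)/(t**4 - 5*t**3 + 8*t**2 - 20*t + 16)) dt.
Step 4. Substitute back u = sin(t): now -sin(t)**6/3 + ∫(t**4/2) dt + ∫((3*t**3 - 2*t**2 + 22*t - 8)/(t**4 - 5*t**3 + 8*t**2 - 20*t + 16)) dt.
Step 5. Evaluate the standard form: now t**5/10 - sin(t)**6/3 + ∫((3*t**3 - 2*t**2 + 22*t - 8)/(t**4 - 5*t**3 + 8*t**2 - 20*t + 16)) dt.
Step 6. Decompose ∫((3*t**3 - 2*t**2 + 22*t - 8)/(t**4 - 5*t**3 + 8*t**2 - 20*t + 16)) dt by partial fractions, (3*t**3 - 2*t**2 + 22*t - 8)/(t**4 - 5*t**3 + 8*t**2 - 20*t + 16) = -2/(t**2 + 4) - 1/(t - 1) + 4/(t - 4): now t**5/10 - sin(t)**6/3 + ∫(4/(t - 4)) dt + ∫(-1/(t - 1)) dt + ∫(-2/(t**2 + 4)) dt.
Step 7. Evaluate the standard form [assuming t > 4]: now t**5/10 + 4*log(t - 4) - sin(t)**6/3 + ∫(-1/(t - 1)) dt + ∫(-2/(t**2 + 4)) dt.
Step 8. Evaluate the standard form [assuming t > 1]: now t**5/10 + 4*log(t - 4) - log(t - 1) - sin(t)**6/3 + ∫(-2/(t**2 + 4)) dt.
Step 9. Evaluate the standard form: now t**5/10 + 4*log(t - 4) - log(t - 1) - sin(t)**6/3 - atan(t/2).
Answer: t**5/10 + 4*log(t - 4) - log(t - 1) - sin(t)**6/3 - atan(t/2).


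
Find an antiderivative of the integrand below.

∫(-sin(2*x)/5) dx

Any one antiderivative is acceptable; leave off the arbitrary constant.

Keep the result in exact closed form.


Answer: cos(2*x)/10.


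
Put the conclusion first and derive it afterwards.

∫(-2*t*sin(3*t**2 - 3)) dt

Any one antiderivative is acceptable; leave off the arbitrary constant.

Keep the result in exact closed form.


The answer is cos(3*t**2 - 3)/3.
Step 1. Substitute u = t**2 - 1, turning ∫(-2*t*sin(3*t**2 - 3)) dt into ∫(-sin(3*u)) du: now ∫(-sin(3*u)) du.
Step 2. Evaluate the standard form: now cos(3*u)/3.
Step 3. Substitute back u = t**2 - 1: now cos(3*t**2 - 3)/3.
Answer: cos(3*t**2 - 3)/3.


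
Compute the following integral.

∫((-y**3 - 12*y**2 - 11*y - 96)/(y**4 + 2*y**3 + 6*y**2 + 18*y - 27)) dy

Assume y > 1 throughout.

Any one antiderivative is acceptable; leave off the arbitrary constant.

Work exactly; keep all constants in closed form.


Answer: -3*log(y - 1) + 2*log(y + 3) - atan(y/3)/3.


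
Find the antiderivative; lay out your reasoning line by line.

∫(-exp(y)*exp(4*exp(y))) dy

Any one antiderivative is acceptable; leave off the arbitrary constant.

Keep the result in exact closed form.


Step 1. Substitute u = exp(y), turning ∫(-exp(y)*exp(4*exp(y))) dy into ∫(-exp(4*u)) du: now ∫(-exp(4*u)) du.
Step 2. Evaluate the standard form: now -exp(4*u)/4.
Step 3. Substitute back u = exp(y): now -exp(4*exp(y))/4.
Answer: -exp(4*exp(y))/4.


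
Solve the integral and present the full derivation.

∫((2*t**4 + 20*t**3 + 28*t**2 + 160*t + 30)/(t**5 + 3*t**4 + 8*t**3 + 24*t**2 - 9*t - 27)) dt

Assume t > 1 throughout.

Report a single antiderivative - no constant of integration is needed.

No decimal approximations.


Step 1. Decompose ∫((2*t**4 + 20*t**3 + 28*t**2 + 160*t + 30)/(t**5 + 3*t**4 + 8*t**3 + 24*t**2 - 9*t - 27)) dt by partial fractions, (2*t**4 + 20*t**3 + 28*t**2 + 160*t + 30)/(t**5 + 3*t**4 + 8*t**3 + 24*t**2 - 9*t - 27) = 2/(t**2 + 9) - 4/(t + 3) + 3/(t + 1) + 3/(t - 1): now ∫(3/(t - 1)) dt + ∫(3/(t + 1)) dt + ∫(-4/(t + 3)) dt + ∫(2/(t**2 + 9)) dt.
Step 2. Evaluate the standard form [assuming t > 1]: now 3*log(t - 1) + ∫(3/(t + 1)) dt + ∫(-4/(t + 3)) dt + ∫(2/(t**2 + 9)) dt.
Step 3. Evaluate the standard form [assuming t > -1]: now 3*log(t - 1) + 3*log(t + 1) + ∫(-4/(t + 3)) dt + ∫(2/(t**2 + 9)) dt.
Step 4. Evaluate the standard form [assuming t > -3]: now 3*log(t - 1) + 3*log(t + 1) - 4*log(t + 3) + ∫(2/(t**2 + 9)) dt.
Step 5. Evaluate the standard form: now 3*log(t - 1) + 3*log(t + 1) - 4*log(t + 3) + 2*atan(t/3)/3.
Answer: 3*log(t - 1) + 3*log(t + 1) - 4*log(t + 3) + 2*atan(t/3)/3.


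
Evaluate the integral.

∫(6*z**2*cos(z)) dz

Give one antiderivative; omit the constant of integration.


Answer: 6*z**2*sin(z) + 12*z*cos(z) - 12*sin(z).


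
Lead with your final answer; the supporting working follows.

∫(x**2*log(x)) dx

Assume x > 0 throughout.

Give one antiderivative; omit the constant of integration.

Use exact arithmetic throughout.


The answer is x**3*log(x)/3 - x**3/9.
Step 1. Integrate ∫(x**2*log(x)) dx by parts with u = log(x), dv = (x**2) dx, so v = x**3/3 [assuming x > 0]: now x**3*log(x)/3 + ∫(-x**2/3) dx.
Step 2. Evaluate the standard form: now x**3*log(x)/3 - x**3/9.
Answer: x**3*log(x)/3 - x**3/9.


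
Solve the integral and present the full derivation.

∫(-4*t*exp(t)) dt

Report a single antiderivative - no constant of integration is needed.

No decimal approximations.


Step 1. Integrate ∫(-4*t*exp(t)) dt by parts with u = t, dv = (-4*exp(t)) dt, so v = -4*exp(t): now -4*t*exp(t) + ∫(4*exp(t)) dt.
Step 2. Evaluate the standard form: now -4*t*exp(t) + 4*exp(t).
Answer: -4*t*exp(t) + 4*exp(t).


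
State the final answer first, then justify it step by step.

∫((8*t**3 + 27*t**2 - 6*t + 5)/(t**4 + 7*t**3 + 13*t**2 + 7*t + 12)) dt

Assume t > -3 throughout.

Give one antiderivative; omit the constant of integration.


The answer is 5*log(t + 3) + 3*log(t + 4) - 2*atan(t).
Step 1. Decompose ∫((8*t**3 + 27*t**2 - 6*t + 5)/(t**4 + 7*t**3 + 13*t**2 + 7*t + 12)) dt by partial fractions, (8*t**3 + 27*t**2 - 6*t + 5)/(t**4 + 7*t**3 + 13*t**2 + 7*t + 12) = -2/(t**2 + 1) + 3/(t + 4) + 5/(t + 3): now ∫(5/(t + 3)) dt + ∫(3/(t + 4)) dt + ∫(-2/(t**2 + 1)) dt.
Step 2. Evaluate the standard form [assuming t > -3]: now 5*log(t + 3) + ∫(3/(t + 4)) dt + ∫(-2/(t**2 + 1)) dt.
Step 3. Evaluate the standard form [assuming t > -4]: now 5*log(t + 3) + 3*log(t + 4) + ∫(-2/(t**2 + 1)) dt.
Step 4. Evaluate the standard form: now 5*log(t + 3) + 3*log(t + 4) - 2*atan(t).
Answer: 5*log(t + 3) + 3*log(t + 4) - 2*atan(t).


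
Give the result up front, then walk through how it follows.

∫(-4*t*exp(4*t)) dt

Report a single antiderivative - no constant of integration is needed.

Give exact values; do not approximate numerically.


The answer is -t*exp(4*t) + exp(4*t)/4.
Step 1. Integrate ∫(-4*t*exp(4*t)) dt by parts with u = t, dv = (-4*exp(4*t)) dt, so v = -exp(4*t): now -t*exp(4*t) + ∫(exp(4*t)) dt.
Step 2. Evaluate the standard form: now -t*exp(4*t) + exp(4*t)/4.
Answer: -t*exp(4*t) + exp(4*t)/4.


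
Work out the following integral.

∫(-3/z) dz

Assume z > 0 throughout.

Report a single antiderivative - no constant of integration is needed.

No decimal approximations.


Answer: -3*log(z).


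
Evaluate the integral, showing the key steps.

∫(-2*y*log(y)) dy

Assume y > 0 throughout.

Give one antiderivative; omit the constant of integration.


Step 1. Integrate ∫(-2*y*log(y)) dy by parts with u = log(y), dv = (-2*y) dy, so v = -y**2 [assuming y > 0]: now -y**2*log(y) + ∫(y) dy.
Step 2. Evaluate the standard form: now -y**2*log(y) + y**2/2.
Answer: -y**2*log(y) + y**2/2.


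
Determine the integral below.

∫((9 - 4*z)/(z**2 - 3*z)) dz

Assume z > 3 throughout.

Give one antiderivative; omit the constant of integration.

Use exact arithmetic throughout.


Answer: -3*log(z) - log(z - 3).


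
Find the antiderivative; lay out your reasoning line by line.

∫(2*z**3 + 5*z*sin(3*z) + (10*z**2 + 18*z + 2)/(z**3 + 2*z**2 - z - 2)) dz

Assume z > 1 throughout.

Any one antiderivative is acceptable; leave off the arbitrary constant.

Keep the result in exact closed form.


Step 1. Rewrite: now ∫(2*z**3) dz + ∫(5*z*sin(3*z)) dz + ∫((10*z**2 + 18*z + 2)/(z**3 + 2*z**2 - z - 2)) dz.
Step 2. Evaluate the standard form: now z**4/2 + ∫(5*z*sin(3*z)) dz + ∫((10*z**2 + 18*z + 2)/(z**3 + 2*z**2 - z - 2)) dz.
Step 3. Integrate ∫(5*z*sin(3*z)) dz by parts with u = z, dv = (5*sin(3*z)) dz, so v = -5*cos(3*z)/3: now z**4/2 - 5*z*cos(3*z)/3 + ∫((10*z**2 + 18*z + 2)/(z**3 + 2*z**2 - z - 2)) dz + ∫(5*cos(3*z)/3) dz.
Step 4. Evaluate the standard form: now z**4/2 - 5*z*cos(3*z)/3 + 5*sin(3*z)/9 + ∫((10*z**2 + 18*z + 2)/(z**3 + 2*z**2 - z - 2)) dz.
Step 5. Decompose ∫((10*z**2 + 18*z + 2)/(z**3 + 2*z**2 - z - 2)) dz by partial fractions, (10*z**2 + 18*z + 2)/(z**3 + 2*z**2 - z - 2) = 2/(z + 2) + 3/(z + 1) + 5/(z - 1): now z**4/2 - 5*z*cos(3*z)/3 + 5*sin(3*z)/9 + ∫(5/(z - 1)) dz + ∫(3/(z + 1)) dz + ∫(2/(z + 2)) dz.
Step 6. Evaluate the standard form [assuming z > -2]: now z**4/2 - 5*z*cos(3*z)/3 + 2*log(z + 2) + 5*sin(3*z)/9 + ∫(5/(z - 1)) dz + ∫(3/(z + 1)) dz.
Step 7. Evaluate the standard form [assuming z > 1]: now z**4/2 - 5*z*cos(3*z)/3 + 5*log(z - 1) + 2*log(z + 2) + 5*sin(3*z)/9 + ∫(3/(z + 1)) dz.
Step 8. Evaluate the standard form [assuming z > -1]: now z**4/2 - 5*z*cos(3*z)/3 + 5*log(z - 1) + 3*log(z + 1) + 2*log(z + 2) + 5*sin(3*z)/9.
Answer: z**4/2 - 5*z*cos(3*z)/3 + 5*log(z - 1) + 3*log(z + 1) + 2*log(z + 2) + 5*sin(3*z)/9.


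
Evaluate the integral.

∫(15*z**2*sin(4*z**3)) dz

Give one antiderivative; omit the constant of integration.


Answer: -5*cos(4*z**3)/4.


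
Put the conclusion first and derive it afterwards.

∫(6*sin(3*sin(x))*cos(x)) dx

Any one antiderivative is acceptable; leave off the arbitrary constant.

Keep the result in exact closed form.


The answer is -2*cos(3*sin(x)).
Step 1. Substitute u = sin(x), turning ∫(6*sin(3*sin(x))*cos(x)) dx into ∫(6*sin(3*u)) du: now ∫(6*sin(3*u)) du.
Step 2. Evaluate the standard form: now -2*cos(3*u).
Step 3. Substitute back u = sin(x): now -2*cos(3*sin(x)).
Answer: -2*cos(3*sin(x)).


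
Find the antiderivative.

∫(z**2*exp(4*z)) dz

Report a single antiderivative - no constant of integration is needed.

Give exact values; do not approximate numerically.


Answer: z**2*exp(4*z)/4 - z*exp(4*z)/8 + exp(4*z)/32.


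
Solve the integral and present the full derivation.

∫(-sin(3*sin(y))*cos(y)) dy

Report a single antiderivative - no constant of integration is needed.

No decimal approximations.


Step 1. Substitute u = sin(y), turning ∫(-sin(3*sin(y))*cos(y)) dy into ∫(-sin(3*u)) du: now ∫(-sin(3*u)) du.
Step 2. Evaluate the standard form: now cos(3*u)/3.
Step 3. Substitute back u = sin(y): now cos(3*sin(y))/3.
Answer: cos(3*sin(y))/3.


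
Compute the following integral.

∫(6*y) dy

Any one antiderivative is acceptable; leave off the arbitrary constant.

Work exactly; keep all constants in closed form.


Answer: 3*y**2.


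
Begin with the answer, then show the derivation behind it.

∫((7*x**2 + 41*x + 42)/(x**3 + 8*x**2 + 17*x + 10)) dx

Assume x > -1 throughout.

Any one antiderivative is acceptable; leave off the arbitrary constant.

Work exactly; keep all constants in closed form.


The answer is 2*log(x + 1) + 4*log(x + 2) + log(x + 5).
Step 1. Decompose ∫((7*x**2 + 41*x + 42)/(x**3 + 8*x**2 + 17*x + 10)) dx by partial fractions, (7*x**2 + 41*x + 42)/(x**3 + 8*x**2 + 17*x + 10) = 1/(x + 5) + 4/(x + 2) + 2/(x + 1): now ∫(2/(x + 1)) dx + ∫(4/(x + 2)) dx + ∫(1/(x + 5)) dx.
Step 2. Evaluate the standard form [assuming x > -5]: now log(x + 5) + ∫(2/(x + 1)) dx + ∫(4/(x + 2)) dx.
Step 3. Evaluate the standard form [assuming x > -2]: now 4*log(x + 2) + log(x + 5) + ∫(2/(x + 1)) dx.
Step 4. Evaluate the standard form [assuming x > -1]: now 2*log(x + 1) + 4*log(x + 2) + log(x + 5).
Answer: 2*log(x + 1) + 4*log(x + 2) + log(x + 5).


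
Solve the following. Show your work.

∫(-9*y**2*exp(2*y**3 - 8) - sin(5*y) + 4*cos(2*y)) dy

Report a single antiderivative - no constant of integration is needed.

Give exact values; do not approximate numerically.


Step 1. Rewrite: now ∫(-9*y**2*exp(2*y**3 - 8)) dy + ∫(-sin(5*y)) dy + ∫(4*cos(2*y)) dy.
Step 2. Substitute u = y**3 - 4, turning ∫(-9*y**2*exp(2*y**3 - 8)) dy into ∫(-3*exp(2*u)) du: now ∫(-3*exp(2*u)) du + ∫(-sin(5*y)) dy + ∫(4*cos(2*y)) dy.
Step 3. Evaluate the standard form: now -3*exp(2*u)/2 + ∫(-sin(5*y)) dy + ∫(4*cos(2*y)) dy.
Step 4. Substitute back u = y**3 - 4: now -3*exp(2*y**3 - 8)/2 + ∫(-sin(5*y)) dy + ∫(4*cos(2*y)) dy.
Step 5. Evaluate the standard form: now -3*exp(2*y**3 - 8)/2 + 2*sin(2*y) + ∫(-sin(5*y)) dy.
Step 6. Evaluate the standard form: now -3*exp(2*y**3 - 8)/2 + 2*sin(2*y) + cos(5*y)/5.
Answer: -3*exp(2*y**3 - 8)/2 + 2*sin(2*y) + cos(5*y)/5.
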